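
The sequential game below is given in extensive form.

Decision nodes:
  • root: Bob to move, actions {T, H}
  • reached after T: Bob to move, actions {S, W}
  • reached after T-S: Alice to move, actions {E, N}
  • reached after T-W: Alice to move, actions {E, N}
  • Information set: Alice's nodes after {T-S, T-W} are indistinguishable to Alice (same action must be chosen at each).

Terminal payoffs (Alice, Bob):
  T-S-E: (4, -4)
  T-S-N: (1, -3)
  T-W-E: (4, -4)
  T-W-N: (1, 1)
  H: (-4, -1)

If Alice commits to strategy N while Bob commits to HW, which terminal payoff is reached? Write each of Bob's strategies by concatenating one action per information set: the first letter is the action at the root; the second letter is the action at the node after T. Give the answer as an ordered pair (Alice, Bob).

Trace the play path from the root:
  Bob plays H
→ terminal payoff (-4, -1).
(Alice's choice at the information set {T-S, T-W} is never reached on this path, so it doesn't affect the outcome.)

(-4, -1)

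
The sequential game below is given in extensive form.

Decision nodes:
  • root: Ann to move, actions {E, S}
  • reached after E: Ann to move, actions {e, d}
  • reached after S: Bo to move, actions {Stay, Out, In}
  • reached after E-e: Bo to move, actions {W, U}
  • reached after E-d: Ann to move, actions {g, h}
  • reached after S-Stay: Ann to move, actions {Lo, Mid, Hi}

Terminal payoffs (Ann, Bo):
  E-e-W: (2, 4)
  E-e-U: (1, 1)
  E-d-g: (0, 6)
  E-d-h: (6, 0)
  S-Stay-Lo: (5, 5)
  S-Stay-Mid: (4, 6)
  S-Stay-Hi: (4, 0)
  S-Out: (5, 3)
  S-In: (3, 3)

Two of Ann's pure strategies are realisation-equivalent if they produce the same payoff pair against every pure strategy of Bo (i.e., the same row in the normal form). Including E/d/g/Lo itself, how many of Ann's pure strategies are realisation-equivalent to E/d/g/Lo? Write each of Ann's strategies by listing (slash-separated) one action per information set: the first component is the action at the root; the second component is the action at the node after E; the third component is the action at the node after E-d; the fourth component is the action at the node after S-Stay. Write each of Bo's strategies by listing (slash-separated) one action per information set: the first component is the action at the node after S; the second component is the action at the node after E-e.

Row for E/d/g/Lo (columns Stay/W, Stay/U, Out/W, Out/U, In/W, In/U): (0,6) (0,6) (0,6) (0,6) (0,6) (0,6).
Under E/d/g/Lo, Ann's choice at the node after S-Stay can never be reached regardless of what Bo does, so varying those choices leaves every outcome unchanged.
Holding the reachable choices fixed and varying the unreachable one freely already gives 3 equivalent strategies.
No other strategy reproduces this row, so those 3 are the full class: E/d/g/Lo, E/d/g/Mid, E/d/g/Hi.

3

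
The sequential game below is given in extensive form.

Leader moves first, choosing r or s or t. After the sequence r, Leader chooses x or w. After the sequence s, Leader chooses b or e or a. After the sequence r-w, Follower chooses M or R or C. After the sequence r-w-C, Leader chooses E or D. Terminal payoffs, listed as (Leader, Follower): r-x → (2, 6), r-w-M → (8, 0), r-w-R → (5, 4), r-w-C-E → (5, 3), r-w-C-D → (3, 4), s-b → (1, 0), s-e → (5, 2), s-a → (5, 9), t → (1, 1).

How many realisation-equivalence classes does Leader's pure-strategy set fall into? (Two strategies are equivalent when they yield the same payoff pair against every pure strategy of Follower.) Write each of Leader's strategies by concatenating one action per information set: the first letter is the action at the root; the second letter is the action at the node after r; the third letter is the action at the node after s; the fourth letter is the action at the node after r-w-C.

Leader has 36 pure strategies: rxbE, rxbD, rxeE, rxeD, rxaE, rxaD, rwbE, rwbD, rweE, rweD, rwaE, rwaD, sxbE, sxbD, sxeE, sxeD, sxaE, sxaD, swbE, swbD, sweE, sweD, swaE, swaD, txbE, txbD, txeE, txeD, txaE, txaD, twbE, twbD, tweE, tweD, twaE, twaD. Columns: M, R, C.
{rxbE, rxbD, rxeE, rxeD, rxaE, rxaD} → row (2,6) (2,6) (2,6)
{rwbE, rweE, rwaE} → row (8,0) (5,4) (5,3)
{rwbD, rweD, rwaD} → row (8,0) (5,4) (3,4)
{sxbE, sxbD, swbE, swbD} → row (1,0) (1,0) (1,0)
{sxeE, sxeD, sweE, sweD} → row (5,2) (5,2) (5,2)
{sxaE, sxaD, swaE, swaD} → row (5,9) (5,9) (5,9)
{txbE, txbD, txeE, txeD, txaE, txaD, twbE, twbD, tweE, tweD, twaE, twaD} → row (1,1) (1,1) (1,1)
That's 7 distinct rows out of 36 strategies.

7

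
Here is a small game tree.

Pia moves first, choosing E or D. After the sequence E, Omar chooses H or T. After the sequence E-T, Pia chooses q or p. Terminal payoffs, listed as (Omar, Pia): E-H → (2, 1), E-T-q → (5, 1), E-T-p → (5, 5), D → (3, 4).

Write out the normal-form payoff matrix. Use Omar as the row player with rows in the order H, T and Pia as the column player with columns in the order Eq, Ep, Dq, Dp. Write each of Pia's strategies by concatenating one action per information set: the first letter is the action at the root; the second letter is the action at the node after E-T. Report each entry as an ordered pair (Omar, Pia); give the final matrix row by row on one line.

H: (2,1) (2,1) (3,4) (3,4) | T: (5,1) (5,5) (3,4) (3,4)

Row H: Eq→(2,1), Ep→(2,1), Dq→(3,4), Dp→(3,4)
Row T: Eq→(5,1), Ep→(5,5), Dq→(3,4), Dp→(3,4)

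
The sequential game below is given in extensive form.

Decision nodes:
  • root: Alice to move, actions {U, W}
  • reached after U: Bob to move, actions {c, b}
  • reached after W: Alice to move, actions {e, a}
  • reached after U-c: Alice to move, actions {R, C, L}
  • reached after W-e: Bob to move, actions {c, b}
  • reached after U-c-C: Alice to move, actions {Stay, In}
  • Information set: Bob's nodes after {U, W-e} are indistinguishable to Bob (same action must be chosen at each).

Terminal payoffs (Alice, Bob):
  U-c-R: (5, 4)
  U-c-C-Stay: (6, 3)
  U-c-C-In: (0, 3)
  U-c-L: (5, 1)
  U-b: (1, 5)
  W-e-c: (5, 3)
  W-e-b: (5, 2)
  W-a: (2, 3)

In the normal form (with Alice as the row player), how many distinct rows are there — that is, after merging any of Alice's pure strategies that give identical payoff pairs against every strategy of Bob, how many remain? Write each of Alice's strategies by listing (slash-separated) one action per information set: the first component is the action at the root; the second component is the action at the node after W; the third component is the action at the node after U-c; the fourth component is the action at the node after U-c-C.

Alice has 24 pure strategies: U/e/R/Stay, U/e/R/In, U/e/C/Stay, U/e/C/In, U/e/L/Stay, U/e/L/In, U/a/R/Stay, U/a/R/In, U/a/C/Stay, U/a/C/In, U/a/L/Stay, U/a/L/In, W/e/R/Stay, W/e/R/In, W/e/C/Stay, W/e/C/In, W/e/L/Stay, W/e/L/In, W/a/R/Stay, W/a/R/In, W/a/C/Stay, W/a/C/In, W/a/L/Stay, W/a/L/In. Columns: c, b.
{U/e/R/Stay, U/e/R/In, U/a/R/Stay, U/a/R/In} → row (5,4) (1,5)
{U/e/C/Stay, U/a/C/Stay} → row (6,3) (1,5)
{U/e/C/In, U/a/C/In} → row (0,3) (1,5)
{U/e/L/Stay, U/e/L/In, U/a/L/Stay, U/a/L/In} → row (5,1) (1,5)
{W/e/R/Stay, W/e/R/In, W/e/C/Stay, W/e/C/In, W/e/L/Stay, W/e/L/In} → row (5,3) (5,2)
{W/a/R/Stay, W/a/R/In, W/a/C/Stay, W/a/C/In, W/a/L/Stay, W/a/L/In} → row (2,3) (2,3)
That's 6 distinct rows out of 24 strategies.

6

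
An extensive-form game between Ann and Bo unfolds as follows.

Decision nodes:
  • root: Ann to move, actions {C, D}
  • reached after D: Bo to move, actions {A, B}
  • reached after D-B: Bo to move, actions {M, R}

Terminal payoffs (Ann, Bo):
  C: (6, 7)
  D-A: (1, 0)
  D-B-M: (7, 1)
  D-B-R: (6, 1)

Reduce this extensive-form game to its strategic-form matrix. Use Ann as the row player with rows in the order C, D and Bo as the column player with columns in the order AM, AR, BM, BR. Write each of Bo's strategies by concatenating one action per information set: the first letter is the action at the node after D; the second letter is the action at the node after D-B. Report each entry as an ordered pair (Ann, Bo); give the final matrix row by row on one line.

Row C: AM→(6,7), AR→(6,7), BM→(6,7), BR→(6,7)
Row D: AM→(1,0), AR→(1,0), BM→(7,1), BR→(6,1)

C: (6,7) (6,7) (6,7) (6,7) | D: (1,0) (1,0) (7,1) (6,1)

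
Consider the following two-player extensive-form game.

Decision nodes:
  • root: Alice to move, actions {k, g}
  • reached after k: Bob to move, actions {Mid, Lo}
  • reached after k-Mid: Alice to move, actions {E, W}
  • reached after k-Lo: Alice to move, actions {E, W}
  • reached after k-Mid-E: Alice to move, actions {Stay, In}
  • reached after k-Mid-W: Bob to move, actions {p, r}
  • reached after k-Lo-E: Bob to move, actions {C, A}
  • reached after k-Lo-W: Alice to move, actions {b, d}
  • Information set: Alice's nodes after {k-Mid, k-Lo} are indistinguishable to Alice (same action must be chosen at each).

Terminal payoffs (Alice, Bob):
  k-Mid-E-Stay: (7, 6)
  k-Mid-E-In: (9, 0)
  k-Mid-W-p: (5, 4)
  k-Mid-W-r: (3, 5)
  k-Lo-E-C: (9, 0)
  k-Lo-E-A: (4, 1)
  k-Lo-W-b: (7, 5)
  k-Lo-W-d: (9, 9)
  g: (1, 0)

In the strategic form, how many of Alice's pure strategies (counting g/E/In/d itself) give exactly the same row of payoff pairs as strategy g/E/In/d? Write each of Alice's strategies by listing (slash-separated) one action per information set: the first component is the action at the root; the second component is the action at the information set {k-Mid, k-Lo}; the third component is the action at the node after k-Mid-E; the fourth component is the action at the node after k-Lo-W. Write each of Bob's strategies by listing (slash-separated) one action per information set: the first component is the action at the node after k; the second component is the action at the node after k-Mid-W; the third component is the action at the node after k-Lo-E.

Row for g/E/In/d (columns Mid/p/C, Mid/p/A, Mid/r/C, Mid/r/A, Lo/p/C, Lo/p/A, Lo/r/C, Lo/r/A): (1,0) (1,0) (1,0) (1,0) (1,0) (1,0) (1,0) (1,0).
Under g/E/In/d, Alice's choice at the information set {k-Mid, k-Lo} and at the node after k-Mid-E and at the node after k-Lo-W can never be reached regardless of what Bob does, so varying those choices leaves every outcome unchanged.
Holding the reachable choices fixed and varying the unreachable ones freely already gives 2 × 2 × 2 = 8 equivalent strategies.
No other strategy reproduces this row, so those 8 are the full class: g/E/Stay/b, g/E/Stay/d, g/E/In/b, g/E/In/d, g/W/Stay/b, g/W/Stay/d, g/W/In/b, g/W/In/d.

8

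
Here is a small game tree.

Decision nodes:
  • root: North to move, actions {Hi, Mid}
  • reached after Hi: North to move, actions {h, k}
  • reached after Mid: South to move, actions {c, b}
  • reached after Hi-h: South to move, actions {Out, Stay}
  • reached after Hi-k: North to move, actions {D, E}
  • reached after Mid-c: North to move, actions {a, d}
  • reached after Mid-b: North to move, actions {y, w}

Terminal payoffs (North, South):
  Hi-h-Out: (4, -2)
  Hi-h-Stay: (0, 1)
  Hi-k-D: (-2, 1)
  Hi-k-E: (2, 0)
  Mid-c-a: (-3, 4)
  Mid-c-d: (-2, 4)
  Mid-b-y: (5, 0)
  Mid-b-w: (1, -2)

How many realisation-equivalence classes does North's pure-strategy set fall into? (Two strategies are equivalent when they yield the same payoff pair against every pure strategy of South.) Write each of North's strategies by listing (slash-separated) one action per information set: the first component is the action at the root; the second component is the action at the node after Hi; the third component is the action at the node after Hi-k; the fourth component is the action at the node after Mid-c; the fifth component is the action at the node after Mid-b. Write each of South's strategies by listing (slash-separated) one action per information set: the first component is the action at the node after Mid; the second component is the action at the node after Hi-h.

7

North has 32 pure strategies: Hi/h/D/a/y, Hi/h/D/a/w, Hi/h/D/d/y, Hi/h/D/d/w, Hi/h/E/a/y, Hi/h/E/a/w, Hi/h/E/d/y, Hi/h/E/d/w, Hi/k/D/a/y, Hi/k/D/a/w, Hi/k/D/d/y, Hi/k/D/d/w, Hi/k/E/a/y, Hi/k/E/a/w, Hi/k/E/d/y, Hi/k/E/d/w, Mid/h/D/a/y, Mid/h/D/a/w, Mid/h/D/d/y, Mid/h/D/d/w, Mid/h/E/a/y, Mid/h/E/a/w, Mid/h/E/d/y, Mid/h/E/d/w, Mid/k/D/a/y, Mid/k/D/a/w, Mid/k/D/d/y, Mid/k/D/d/w, Mid/k/E/a/y, Mid/k/E/a/w, Mid/k/E/d/y, Mid/k/E/d/w. Columns: c/Out, c/Stay, b/Out, b/Stay.
{Hi/h/D/a/y, Hi/h/D/a/w, Hi/h/D/d/y, Hi/h/D/d/w, Hi/h/E/a/y, Hi/h/E/a/w, Hi/h/E/d/y, Hi/h/E/d/w} → row (4,-2) (0,1) (4,-2) (0,1)
{Hi/k/D/a/y, Hi/k/D/a/w, Hi/k/D/d/y, Hi/k/D/d/w} → row (-2,1) (-2,1) (-2,1) (-2,1)
{Hi/k/E/a/y, Hi/k/E/a/w, Hi/k/E/d/y, Hi/k/E/d/w} → row (2,0) (2,0) (2,0) (2,0)
{Mid/h/D/a/y, Mid/h/E/a/y, Mid/k/D/a/y, Mid/k/E/a/y} → row (-3,4) (-3,4) (5,0) (5,0)
{Mid/h/D/a/w, Mid/h/E/a/w, Mid/k/D/a/w, Mid/k/E/a/w} → row (-3,4) (-3,4) (1,-2) (1,-2)
{Mid/h/D/d/y, Mid/h/E/d/y, Mid/k/D/d/y, Mid/k/E/d/y} → row (-2,4) (-2,4) (5,0) (5,0)
{Mid/h/D/d/w, Mid/h/E/d/w, Mid/k/D/d/w, Mid/k/E/d/w} → row (-2,4) (-2,4) (1,-2) (1,-2)
That's 7 distinct rows out of 32 strategies.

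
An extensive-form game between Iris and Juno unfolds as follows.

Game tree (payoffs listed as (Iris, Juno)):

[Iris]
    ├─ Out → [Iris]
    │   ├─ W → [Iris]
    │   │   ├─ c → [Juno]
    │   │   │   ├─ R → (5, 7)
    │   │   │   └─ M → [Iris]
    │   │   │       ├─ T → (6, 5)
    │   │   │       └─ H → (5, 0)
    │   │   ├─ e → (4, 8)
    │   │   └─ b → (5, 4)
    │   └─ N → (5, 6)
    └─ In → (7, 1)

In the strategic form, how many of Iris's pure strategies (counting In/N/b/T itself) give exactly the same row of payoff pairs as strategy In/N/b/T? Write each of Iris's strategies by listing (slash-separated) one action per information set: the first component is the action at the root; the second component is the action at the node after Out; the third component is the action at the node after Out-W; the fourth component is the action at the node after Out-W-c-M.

Row for In/N/b/T (columns R, M): (7,1) (7,1).
Under In/N/b/T, Iris's choice at the node after Out and at the node after Out-W and at the node after Out-W-c-M can never be reached regardless of what Juno does, so varying those choices leaves every outcome unchanged.
Holding the reachable choices fixed and varying the unreachable ones freely already gives 2 × 3 × 2 = 12 equivalent strategies.
No other strategy reproduces this row, so those 12 are the full class: In/W/c/T, In/W/c/H, In/W/e/T, In/W/e/H, In/W/b/T, In/W/b/H, In/N/c/T, In/N/c/H, In/N/e/T, In/N/e/H, In/N/b/T, In/N/b/H.

12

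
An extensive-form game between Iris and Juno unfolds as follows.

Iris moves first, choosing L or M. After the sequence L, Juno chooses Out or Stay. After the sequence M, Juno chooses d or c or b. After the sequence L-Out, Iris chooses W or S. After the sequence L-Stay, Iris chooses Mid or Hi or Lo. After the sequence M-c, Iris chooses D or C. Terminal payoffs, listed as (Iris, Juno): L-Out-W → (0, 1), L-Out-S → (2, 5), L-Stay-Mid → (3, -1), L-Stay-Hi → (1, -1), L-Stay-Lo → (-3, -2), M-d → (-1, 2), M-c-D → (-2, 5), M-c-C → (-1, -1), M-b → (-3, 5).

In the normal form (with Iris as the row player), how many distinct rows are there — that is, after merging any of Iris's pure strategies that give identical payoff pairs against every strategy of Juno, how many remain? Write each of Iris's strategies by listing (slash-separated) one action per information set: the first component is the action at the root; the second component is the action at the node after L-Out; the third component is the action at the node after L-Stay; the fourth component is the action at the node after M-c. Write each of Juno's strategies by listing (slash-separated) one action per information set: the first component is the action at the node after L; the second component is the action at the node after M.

Iris has 24 pure strategies: L/W/Mid/D, L/W/Mid/C, L/W/Hi/D, L/W/Hi/C, L/W/Lo/D, L/W/Lo/C, L/S/Mid/D, L/S/Mid/C, L/S/Hi/D, L/S/Hi/C, L/S/Lo/D, L/S/Lo/C, M/W/Mid/D, M/W/Mid/C, M/W/Hi/D, M/W/Hi/C, M/W/Lo/D, M/W/Lo/C, M/S/Mid/D, M/S/Mid/C, M/S/Hi/D, M/S/Hi/C, M/S/Lo/D, M/S/Lo/C. Columns: Out/d, Out/c, Out/b, Stay/d, Stay/c, Stay/b.
{L/W/Mid/D, L/W/Mid/C} → row (0,1) (0,1) (0,1) (3,-1) (3,-1) (3,-1)
{L/W/Hi/D, L/W/Hi/C} → row (0,1) (0,1) (0,1) (1,-1) (1,-1) (1,-1)
{L/W/Lo/D, L/W/Lo/C} → row (0,1) (0,1) (0,1) (-3,-2) (-3,-2) (-3,-2)
{L/S/Mid/D, L/S/Mid/C} → row (2,5) (2,5) (2,5) (3,-1) (3,-1) (3,-1)
{L/S/Hi/D, L/S/Hi/C} → row (2,5) (2,5) (2,5) (1,-1) (1,-1) (1,-1)
{L/S/Lo/D, L/S/Lo/C} → row (2,5) (2,5) (2,5) (-3,-2) (-3,-2) (-3,-2)
{M/W/Mid/D, M/W/Hi/D, M/W/Lo/D, M/S/Mid/D, M/S/Hi/D, M/S/Lo/D} → row (-1,2) (-2,5) (-3,5) (-1,2) (-2,5) (-3,5)
{M/W/Mid/C, M/W/Hi/C, M/W/Lo/C, M/S/Mid/C, M/S/Hi/C, M/S/Lo/C} → row (-1,2) (-1,-1) (-3,5) (-1,2) (-1,-1) (-3,5)
That's 8 distinct rows out of 24 strategies.

8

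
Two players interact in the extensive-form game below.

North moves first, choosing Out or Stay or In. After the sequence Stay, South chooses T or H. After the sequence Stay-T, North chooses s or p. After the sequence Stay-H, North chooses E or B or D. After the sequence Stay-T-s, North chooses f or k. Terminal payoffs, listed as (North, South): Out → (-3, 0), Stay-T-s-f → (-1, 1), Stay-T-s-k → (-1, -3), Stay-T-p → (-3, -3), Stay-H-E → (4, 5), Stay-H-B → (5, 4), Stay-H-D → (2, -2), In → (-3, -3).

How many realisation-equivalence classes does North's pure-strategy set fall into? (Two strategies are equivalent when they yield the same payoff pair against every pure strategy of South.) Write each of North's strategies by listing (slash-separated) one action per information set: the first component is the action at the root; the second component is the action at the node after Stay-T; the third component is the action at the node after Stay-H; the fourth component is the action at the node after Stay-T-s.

North has 36 pure strategies: Out/s/E/f, Out/s/E/k, Out/s/B/f, Out/s/B/k, Out/s/D/f, Out/s/D/k, Out/p/E/f, Out/p/E/k, Out/p/B/f, Out/p/B/k, Out/p/D/f, Out/p/D/k, Stay/s/E/f, Stay/s/E/k, Stay/s/B/f, Stay/s/B/k, Stay/s/D/f, Stay/s/D/k, Stay/p/E/f, Stay/p/E/k, Stay/p/B/f, Stay/p/B/k, Stay/p/D/f, Stay/p/D/k, In/s/E/f, In/s/E/k, In/s/B/f, In/s/B/k, In/s/D/f, In/s/D/k, In/p/E/f, In/p/E/k, In/p/B/f, In/p/B/k, In/p/D/f, In/p/D/k. Columns: T, H.
{Out/s/E/f, Out/s/E/k, Out/s/B/f, Out/s/B/k, Out/s/D/f, Out/s/D/k, Out/p/E/f, Out/p/E/k, Out/p/B/f, Out/p/B/k, Out/p/D/f, Out/p/D/k} → row (-3,0) (-3,0)
{Stay/s/E/f} → row (-1,1) (4,5)
{Stay/s/E/k} → row (-1,-3) (4,5)
{Stay/s/B/f} → row (-1,1) (5,4)
{Stay/s/B/k} → row (-1,-3) (5,4)
{Stay/s/D/f} → row (-1,1) (2,-2)
{Stay/s/D/k} → row (-1,-3) (2,-2)
{Stay/p/E/f, Stay/p/E/k} → row (-3,-3) (4,5)
{Stay/p/B/f, Stay/p/B/k} → row (-3,-3) (5,4)
{Stay/p/D/f, Stay/p/D/k} → row (-3,-3) (2,-2)
{In/s/E/f, In/s/E/k, In/s/B/f, In/s/B/k, In/s/D/f, In/s/D/k, In/p/E/f, In/p/E/k, In/p/B/f, In/p/B/k, In/p/D/f, In/p/D/k} → row (-3,-3) (-3,-3)
That's 11 distinct rows out of 36 strategies.

11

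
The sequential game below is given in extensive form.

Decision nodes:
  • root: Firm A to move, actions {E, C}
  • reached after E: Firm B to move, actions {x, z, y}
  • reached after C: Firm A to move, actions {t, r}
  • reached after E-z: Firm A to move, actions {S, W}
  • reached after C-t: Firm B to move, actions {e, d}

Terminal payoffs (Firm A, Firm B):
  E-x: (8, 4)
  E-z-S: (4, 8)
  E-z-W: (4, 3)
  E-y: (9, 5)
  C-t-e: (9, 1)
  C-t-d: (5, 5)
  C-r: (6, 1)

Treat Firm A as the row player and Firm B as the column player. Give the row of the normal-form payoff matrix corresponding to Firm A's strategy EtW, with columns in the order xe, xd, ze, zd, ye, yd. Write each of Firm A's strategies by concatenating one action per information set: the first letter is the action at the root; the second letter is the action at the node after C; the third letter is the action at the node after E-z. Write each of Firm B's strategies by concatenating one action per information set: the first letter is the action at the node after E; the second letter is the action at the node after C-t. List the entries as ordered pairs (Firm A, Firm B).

(8,4) (8,4) (4,3) (4,3) (9,5) (9,5)

vs xe: Firm A plays E → Firm B plays x at [E] → (8, 4)
vs xd: Firm A plays E → Firm B plays x at [E] → (8, 4)
vs ze: Firm A plays E → Firm B plays z at [E] → Firm A plays W at [E-z] → (4, 3)
vs zd: Firm A plays E → Firm B plays z at [E] → Firm A plays W at [E-z] → (4, 3)
vs ye: Firm A plays E → Firm B plays y at [E] → (9, 5)
vs yd: Firm A plays E → Firm B plays y at [E] → (9, 5)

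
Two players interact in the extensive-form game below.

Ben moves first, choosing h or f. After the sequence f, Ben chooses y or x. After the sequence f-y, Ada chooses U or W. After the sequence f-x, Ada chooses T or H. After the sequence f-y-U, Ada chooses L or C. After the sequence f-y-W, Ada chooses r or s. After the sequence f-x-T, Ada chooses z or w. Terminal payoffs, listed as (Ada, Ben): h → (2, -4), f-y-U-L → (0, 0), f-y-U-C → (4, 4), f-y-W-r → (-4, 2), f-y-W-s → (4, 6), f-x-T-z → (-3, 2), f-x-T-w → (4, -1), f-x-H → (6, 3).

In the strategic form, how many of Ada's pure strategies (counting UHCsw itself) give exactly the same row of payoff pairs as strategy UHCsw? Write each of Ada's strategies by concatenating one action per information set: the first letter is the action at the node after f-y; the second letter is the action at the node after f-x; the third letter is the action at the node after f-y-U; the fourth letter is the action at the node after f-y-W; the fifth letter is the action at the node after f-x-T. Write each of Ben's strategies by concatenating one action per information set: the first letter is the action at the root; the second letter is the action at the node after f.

Row for UHCsw (columns hy, hx, fy, fx): (2,-4) (2,-4) (4,4) (6,3).
Under UHCsw, Ada's choice at the node after f-y-W and at the node after f-x-T can never be reached regardless of what Ben does, so varying those choices leaves every outcome unchanged.
Holding the reachable choices fixed and varying the unreachable ones freely already gives 2 × 2 = 4 equivalent strategies.
No other strategy reproduces this row, so those 4 are the full class: UHCrz, UHCrw, UHCsz, UHCsw.

4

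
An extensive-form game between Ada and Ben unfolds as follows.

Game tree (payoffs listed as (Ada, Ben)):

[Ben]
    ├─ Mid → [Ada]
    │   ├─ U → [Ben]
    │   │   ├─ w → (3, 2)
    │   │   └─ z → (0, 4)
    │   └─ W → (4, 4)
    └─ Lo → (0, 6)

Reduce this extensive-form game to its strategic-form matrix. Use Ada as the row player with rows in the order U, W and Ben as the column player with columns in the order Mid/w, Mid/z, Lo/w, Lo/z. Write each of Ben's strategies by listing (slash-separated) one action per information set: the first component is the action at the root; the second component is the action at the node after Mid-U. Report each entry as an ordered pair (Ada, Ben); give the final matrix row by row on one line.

        Mid/w    Mid/z     Lo/w     Lo/z
   U    (3,2)    (0,4)    (0,6)    (0,6)
   W    (4,4)    (4,4)    (0,6)    (0,6)

U: (3,2) (0,4) (0,6) (0,6) | W: (4,4) (4,4) (0,6) (0,6)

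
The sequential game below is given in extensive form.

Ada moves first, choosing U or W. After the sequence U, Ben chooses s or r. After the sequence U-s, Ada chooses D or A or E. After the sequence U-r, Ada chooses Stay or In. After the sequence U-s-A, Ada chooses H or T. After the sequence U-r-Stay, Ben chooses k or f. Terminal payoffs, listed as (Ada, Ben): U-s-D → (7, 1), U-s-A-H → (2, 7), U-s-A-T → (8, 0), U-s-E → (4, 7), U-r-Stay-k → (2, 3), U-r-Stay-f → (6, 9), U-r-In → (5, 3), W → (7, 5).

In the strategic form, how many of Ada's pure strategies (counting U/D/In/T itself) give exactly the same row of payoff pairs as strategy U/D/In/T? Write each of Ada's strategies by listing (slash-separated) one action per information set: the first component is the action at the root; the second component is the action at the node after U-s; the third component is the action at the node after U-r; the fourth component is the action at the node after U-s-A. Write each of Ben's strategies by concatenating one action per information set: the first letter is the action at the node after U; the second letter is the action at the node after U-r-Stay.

2

Row for U/D/In/T (columns sk, sf, rk, rf): (7,1) (7,1) (5,3) (5,3).
Under U/D/In/T, Ada's choice at the node after U-s-A can never be reached regardless of what Ben does, so varying those choices leaves every outcome unchanged.
Holding the reachable choices fixed and varying the unreachable one freely already gives 2 equivalent strategies.
No other strategy reproduces this row, so those 2 are the full class: U/D/In/H, U/D/In/T.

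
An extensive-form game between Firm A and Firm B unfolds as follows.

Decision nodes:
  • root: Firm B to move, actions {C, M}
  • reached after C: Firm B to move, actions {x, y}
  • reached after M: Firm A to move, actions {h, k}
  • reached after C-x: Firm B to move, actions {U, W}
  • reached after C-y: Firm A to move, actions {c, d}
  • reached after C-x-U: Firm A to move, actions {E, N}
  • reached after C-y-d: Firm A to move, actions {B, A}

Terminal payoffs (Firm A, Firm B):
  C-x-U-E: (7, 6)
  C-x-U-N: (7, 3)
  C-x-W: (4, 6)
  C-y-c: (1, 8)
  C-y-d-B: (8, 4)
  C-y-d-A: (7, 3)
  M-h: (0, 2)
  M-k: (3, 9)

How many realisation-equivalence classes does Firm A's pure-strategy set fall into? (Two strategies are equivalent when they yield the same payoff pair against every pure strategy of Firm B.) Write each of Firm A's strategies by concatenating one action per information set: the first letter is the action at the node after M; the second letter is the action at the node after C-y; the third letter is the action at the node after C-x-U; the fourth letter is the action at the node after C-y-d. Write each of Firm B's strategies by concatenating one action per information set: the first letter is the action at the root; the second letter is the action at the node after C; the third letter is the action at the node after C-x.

12

Firm A has 16 pure strategies: hcEB, hcEA, hcNB, hcNA, hdEB, hdEA, hdNB, hdNA, kcEB, kcEA, kcNB, kcNA, kdEB, kdEA, kdNB, kdNA. Columns: CxU, CxW, CyU, CyW, MxU, MxW, MyU, MyW.
{hcEB, hcEA} → row (7,6) (4,6) (1,8) (1,8) (0,2) (0,2) (0,2) (0,2)
{hcNB, hcNA} → row (7,3) (4,6) (1,8) (1,8) (0,2) (0,2) (0,2) (0,2)
{hdEB} → row (7,6) (4,6) (8,4) (8,4) (0,2) (0,2) (0,2) (0,2)
{hdEA} → row (7,6) (4,6) (7,3) (7,3) (0,2) (0,2) (0,2) (0,2)
{hdNB} → row (7,3) (4,6) (8,4) (8,4) (0,2) (0,2) (0,2) (0,2)
{hdNA} → row (7,3) (4,6) (7,3) (7,3) (0,2) (0,2) (0,2) (0,2)
{kcEB, kcEA} → row (7,6) (4,6) (1,8) (1,8) (3,9) (3,9) (3,9) (3,9)
{kcNB, kcNA} → row (7,3) (4,6) (1,8) (1,8) (3,9) (3,9) (3,9) (3,9)
{kdEB} → row (7,6) (4,6) (8,4) (8,4) (3,9) (3,9) (3,9) (3,9)
{kdEA} → row (7,6) (4,6) (7,3) (7,3) (3,9) (3,9) (3,9) (3,9)
{kdNB} → row (7,3) (4,6) (8,4) (8,4) (3,9) (3,9) (3,9) (3,9)
{kdNA} → row (7,3) (4,6) (7,3) (7,3) (3,9) (3,9) (3,9) (3,9)
That's 12 distinct rows out of 16 strategies.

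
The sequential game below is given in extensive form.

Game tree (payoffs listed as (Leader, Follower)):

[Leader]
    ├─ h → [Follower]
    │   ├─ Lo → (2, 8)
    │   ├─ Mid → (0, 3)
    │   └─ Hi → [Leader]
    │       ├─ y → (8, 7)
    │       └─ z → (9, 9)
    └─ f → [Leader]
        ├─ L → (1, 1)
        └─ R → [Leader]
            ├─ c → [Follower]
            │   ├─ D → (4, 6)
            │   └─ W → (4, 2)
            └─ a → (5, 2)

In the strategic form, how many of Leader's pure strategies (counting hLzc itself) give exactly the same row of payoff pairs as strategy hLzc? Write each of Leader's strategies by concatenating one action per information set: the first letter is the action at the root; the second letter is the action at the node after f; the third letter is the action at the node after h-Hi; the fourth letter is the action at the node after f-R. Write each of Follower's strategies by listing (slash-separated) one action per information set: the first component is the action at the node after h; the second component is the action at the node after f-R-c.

Row for hLzc (columns Lo/D, Lo/W, Mid/D, Mid/W, Hi/D, Hi/W): (2,8) (2,8) (0,3) (0,3) (9,9) (9,9).
Under hLzc, Leader's choice at the node after f and at the node after f-R can never be reached regardless of what Follower does, so varying those choices leaves every outcome unchanged.
Holding the reachable choices fixed and varying the unreachable ones freely already gives 2 × 2 = 4 equivalent strategies.
No other strategy reproduces this row, so those 4 are the full class: hLzc, hLza, hRzc, hRza.

4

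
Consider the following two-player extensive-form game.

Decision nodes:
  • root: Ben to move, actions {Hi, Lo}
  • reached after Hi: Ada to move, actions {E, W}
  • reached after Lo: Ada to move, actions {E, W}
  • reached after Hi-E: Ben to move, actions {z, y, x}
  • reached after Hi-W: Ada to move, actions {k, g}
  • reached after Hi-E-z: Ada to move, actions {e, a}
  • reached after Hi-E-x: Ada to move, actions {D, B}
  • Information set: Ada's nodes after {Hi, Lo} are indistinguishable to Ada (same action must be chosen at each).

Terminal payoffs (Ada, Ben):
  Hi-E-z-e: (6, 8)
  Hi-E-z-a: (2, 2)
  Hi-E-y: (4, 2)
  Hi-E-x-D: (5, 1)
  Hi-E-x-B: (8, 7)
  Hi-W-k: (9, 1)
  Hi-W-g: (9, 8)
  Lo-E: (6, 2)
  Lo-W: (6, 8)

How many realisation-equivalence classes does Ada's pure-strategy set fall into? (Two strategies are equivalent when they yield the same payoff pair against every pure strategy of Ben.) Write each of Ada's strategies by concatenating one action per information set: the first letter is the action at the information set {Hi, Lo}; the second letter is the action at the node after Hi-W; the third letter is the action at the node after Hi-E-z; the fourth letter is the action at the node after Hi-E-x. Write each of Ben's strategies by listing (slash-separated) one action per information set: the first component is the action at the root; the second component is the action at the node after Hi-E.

6

Ada has 16 pure strategies: EkeD, EkeB, EkaD, EkaB, EgeD, EgeB, EgaD, EgaB, WkeD, WkeB, WkaD, WkaB, WgeD, WgeB, WgaD, WgaB. Columns: Hi/z, Hi/y, Hi/x, Lo/z, Lo/y, Lo/x.
{EkeD, EgeD} → row (6,8) (4,2) (5,1) (6,2) (6,2) (6,2)
{EkeB, EgeB} → row (6,8) (4,2) (8,7) (6,2) (6,2) (6,2)
{EkaD, EgaD} → row (2,2) (4,2) (5,1) (6,2) (6,2) (6,2)
{EkaB, EgaB} → row (2,2) (4,2) (8,7) (6,2) (6,2) (6,2)
{WkeD, WkeB, WkaD, WkaB} → row (9,1) (9,1) (9,1) (6,8) (6,8) (6,8)
{WgeD, WgeB, WgaD, WgaB} → row (9,8) (9,8) (9,8) (6,8) (6,8) (6,8)
That's 6 distinct rows out of 16 strategies.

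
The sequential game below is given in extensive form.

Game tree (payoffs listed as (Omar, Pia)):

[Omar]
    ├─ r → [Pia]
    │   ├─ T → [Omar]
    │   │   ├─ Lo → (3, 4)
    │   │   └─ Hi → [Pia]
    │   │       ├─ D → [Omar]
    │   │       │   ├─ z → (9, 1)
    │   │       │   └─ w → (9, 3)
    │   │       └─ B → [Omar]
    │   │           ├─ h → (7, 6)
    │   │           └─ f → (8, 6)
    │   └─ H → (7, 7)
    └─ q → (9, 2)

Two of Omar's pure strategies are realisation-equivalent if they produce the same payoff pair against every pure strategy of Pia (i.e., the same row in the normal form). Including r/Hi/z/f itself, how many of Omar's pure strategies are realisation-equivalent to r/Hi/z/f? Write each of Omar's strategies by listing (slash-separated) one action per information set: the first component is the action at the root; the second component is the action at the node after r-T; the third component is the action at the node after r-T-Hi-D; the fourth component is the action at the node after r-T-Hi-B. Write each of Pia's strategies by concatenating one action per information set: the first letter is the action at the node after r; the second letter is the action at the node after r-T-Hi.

1

Row for r/Hi/z/f (columns TD, TB, HD, HB): (9,1) (8,6) (7,7) (7,7).
Every one of Omar's information sets is on the play path for some reply by Pia when Omar follows r/Hi/z/f.
Changing the action at any of them therefore changes at least one column, so only r/Hi/z/f itself gives this row.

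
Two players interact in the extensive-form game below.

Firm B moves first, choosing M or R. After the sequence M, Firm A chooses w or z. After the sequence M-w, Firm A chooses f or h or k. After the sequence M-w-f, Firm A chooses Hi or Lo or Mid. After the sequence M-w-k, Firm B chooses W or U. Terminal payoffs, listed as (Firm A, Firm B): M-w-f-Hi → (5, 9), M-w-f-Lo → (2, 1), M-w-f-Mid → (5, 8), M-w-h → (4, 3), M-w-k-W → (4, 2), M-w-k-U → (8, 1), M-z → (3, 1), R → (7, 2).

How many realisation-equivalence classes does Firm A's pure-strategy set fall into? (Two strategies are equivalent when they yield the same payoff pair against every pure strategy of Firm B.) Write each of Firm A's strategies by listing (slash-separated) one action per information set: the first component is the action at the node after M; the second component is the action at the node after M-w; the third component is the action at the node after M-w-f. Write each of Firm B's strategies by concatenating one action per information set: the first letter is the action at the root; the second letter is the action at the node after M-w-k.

6

Firm A has 18 pure strategies: w/f/Hi, w/f/Lo, w/f/Mid, w/h/Hi, w/h/Lo, w/h/Mid, w/k/Hi, w/k/Lo, w/k/Mid, z/f/Hi, z/f/Lo, z/f/Mid, z/h/Hi, z/h/Lo, z/h/Mid, z/k/Hi, z/k/Lo, z/k/Mid. Columns: MW, MU, RW, RU.
{w/f/Hi} → row (5,9) (5,9) (7,2) (7,2)
{w/f/Lo} → row (2,1) (2,1) (7,2) (7,2)
{w/f/Mid} → row (5,8) (5,8) (7,2) (7,2)
{w/h/Hi, w/h/Lo, w/h/Mid} → row (4,3) (4,3) (7,2) (7,2)
{w/k/Hi, w/k/Lo, w/k/Mid} → row (4,2) (8,1) (7,2) (7,2)
{z/f/Hi, z/f/Lo, z/f/Mid, z/h/Hi, z/h/Lo, z/h/Mid, z/k/Hi, z/k/Lo, z/k/Mid} → row (3,1) (3,1) (7,2) (7,2)
That's 6 distinct rows out of 18 strategies.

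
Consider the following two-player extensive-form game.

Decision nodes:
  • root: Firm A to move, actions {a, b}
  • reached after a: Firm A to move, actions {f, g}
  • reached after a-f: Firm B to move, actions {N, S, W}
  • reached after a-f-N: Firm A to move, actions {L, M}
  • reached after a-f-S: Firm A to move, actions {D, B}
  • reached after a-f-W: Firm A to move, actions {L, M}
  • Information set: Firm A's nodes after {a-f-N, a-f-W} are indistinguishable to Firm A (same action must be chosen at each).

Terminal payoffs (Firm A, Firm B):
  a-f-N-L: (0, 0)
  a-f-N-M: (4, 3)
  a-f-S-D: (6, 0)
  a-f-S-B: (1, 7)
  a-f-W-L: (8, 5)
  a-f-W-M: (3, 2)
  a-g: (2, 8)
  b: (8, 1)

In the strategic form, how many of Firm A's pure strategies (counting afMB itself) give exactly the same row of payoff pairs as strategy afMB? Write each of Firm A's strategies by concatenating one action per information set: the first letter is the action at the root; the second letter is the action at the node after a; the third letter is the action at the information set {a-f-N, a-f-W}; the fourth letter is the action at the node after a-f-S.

Row for afMB (columns N, S, W): (4,3) (1,7) (3,2).
Every one of Firm A's information sets is on the play path for some reply by Firm B when Firm A follows afMB.
Changing the action at any of them therefore changes at least one column, so only afMB itself gives this row.

1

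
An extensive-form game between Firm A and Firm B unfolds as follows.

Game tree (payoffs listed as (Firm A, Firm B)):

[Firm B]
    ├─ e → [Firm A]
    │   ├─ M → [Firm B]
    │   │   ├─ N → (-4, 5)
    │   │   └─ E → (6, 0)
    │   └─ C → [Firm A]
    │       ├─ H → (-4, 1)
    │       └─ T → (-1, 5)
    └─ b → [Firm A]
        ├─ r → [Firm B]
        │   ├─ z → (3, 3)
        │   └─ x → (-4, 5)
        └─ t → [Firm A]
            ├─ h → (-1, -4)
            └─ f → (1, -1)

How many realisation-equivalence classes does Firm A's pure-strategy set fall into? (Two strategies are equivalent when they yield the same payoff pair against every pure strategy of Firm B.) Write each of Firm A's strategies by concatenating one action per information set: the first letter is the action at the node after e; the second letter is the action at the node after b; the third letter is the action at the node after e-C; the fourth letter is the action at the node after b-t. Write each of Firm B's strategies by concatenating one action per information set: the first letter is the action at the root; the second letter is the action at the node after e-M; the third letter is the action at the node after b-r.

9

Firm A has 16 pure strategies: MrHh, MrHf, MrTh, MrTf, MtHh, MtHf, MtTh, MtTf, CrHh, CrHf, CrTh, CrTf, CtHh, CtHf, CtTh, CtTf. Columns: eNz, eNx, eEz, eEx, bNz, bNx, bEz, bEx.
{MrHh, MrHf, MrTh, MrTf} → row (-4,5) (-4,5) (6,0) (6,0) (3,3) (-4,5) (3,3) (-4,5)
{MtHh, MtTh} → row (-4,5) (-4,5) (6,0) (6,0) (-1,-4) (-1,-4) (-1,-4) (-1,-4)
{MtHf, MtTf} → row (-4,5) (-4,5) (6,0) (6,0) (1,-1) (1,-1) (1,-1) (1,-1)
{CrHh, CrHf} → row (-4,1) (-4,1) (-4,1) (-4,1) (3,3) (-4,5) (3,3) (-4,5)
{CrTh, CrTf} → row (-1,5) (-1,5) (-1,5) (-1,5) (3,3) (-4,5) (3,3) (-4,5)
{CtHh} → row (-4,1) (-4,1) (-4,1) (-4,1) (-1,-4) (-1,-4) (-1,-4) (-1,-4)
{CtHf} → row (-4,1) (-4,1) (-4,1) (-4,1) (1,-1) (1,-1) (1,-1) (1,-1)
{CtTh} → row (-1,5) (-1,5) (-1,5) (-1,5) (-1,-4) (-1,-4) (-1,-4) (-1,-4)
{CtTf} → row (-1,5) (-1,5) (-1,5) (-1,5) (1,-1) (1,-1) (1,-1) (1,-1)
That's 9 distinct rows out of 16 strategies.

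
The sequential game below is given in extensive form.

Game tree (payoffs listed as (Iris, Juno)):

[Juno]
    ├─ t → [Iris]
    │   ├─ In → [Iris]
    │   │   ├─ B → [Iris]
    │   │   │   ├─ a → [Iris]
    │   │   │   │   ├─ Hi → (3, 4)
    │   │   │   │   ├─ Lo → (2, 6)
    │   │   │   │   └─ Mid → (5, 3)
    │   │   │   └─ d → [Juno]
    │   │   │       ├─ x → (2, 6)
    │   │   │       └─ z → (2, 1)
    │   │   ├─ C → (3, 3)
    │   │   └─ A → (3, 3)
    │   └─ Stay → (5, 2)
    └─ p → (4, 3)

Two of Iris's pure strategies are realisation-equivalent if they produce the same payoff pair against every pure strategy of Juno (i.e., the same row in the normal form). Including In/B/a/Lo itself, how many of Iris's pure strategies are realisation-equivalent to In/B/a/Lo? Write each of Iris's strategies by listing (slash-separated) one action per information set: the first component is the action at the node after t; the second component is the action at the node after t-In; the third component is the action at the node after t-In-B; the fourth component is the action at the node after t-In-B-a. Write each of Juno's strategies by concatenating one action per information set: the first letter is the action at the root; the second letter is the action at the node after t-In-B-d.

1

Row for In/B/a/Lo (columns tx, tz, px, pz): (2,6) (2,6) (4,3) (4,3).
Every one of Iris's information sets is on the play path for some reply by Juno when Iris follows In/B/a/Lo.
Changing the action at any of them therefore changes at least one column, so only In/B/a/Lo itself gives this row.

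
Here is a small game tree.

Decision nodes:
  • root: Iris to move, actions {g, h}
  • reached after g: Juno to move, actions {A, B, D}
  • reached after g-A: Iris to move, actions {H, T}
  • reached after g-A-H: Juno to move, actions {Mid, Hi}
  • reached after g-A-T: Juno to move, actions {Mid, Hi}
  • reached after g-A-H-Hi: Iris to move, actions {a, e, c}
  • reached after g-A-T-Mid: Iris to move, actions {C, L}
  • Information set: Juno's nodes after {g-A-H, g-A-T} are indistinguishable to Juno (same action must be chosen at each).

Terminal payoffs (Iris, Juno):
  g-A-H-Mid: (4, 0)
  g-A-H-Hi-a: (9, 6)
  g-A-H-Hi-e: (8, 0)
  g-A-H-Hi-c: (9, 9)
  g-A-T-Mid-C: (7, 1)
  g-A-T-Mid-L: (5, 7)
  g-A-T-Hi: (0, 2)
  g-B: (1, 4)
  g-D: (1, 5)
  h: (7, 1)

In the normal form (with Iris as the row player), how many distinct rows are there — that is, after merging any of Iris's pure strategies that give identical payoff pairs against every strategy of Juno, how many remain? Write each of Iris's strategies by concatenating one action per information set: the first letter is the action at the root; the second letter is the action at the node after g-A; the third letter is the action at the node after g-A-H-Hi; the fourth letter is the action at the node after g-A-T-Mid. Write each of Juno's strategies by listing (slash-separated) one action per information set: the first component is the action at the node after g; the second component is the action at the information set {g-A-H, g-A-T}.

6

Iris has 24 pure strategies: gHaC, gHaL, gHeC, gHeL, gHcC, gHcL, gTaC, gTaL, gTeC, gTeL, gTcC, gTcL, hHaC, hHaL, hHeC, hHeL, hHcC, hHcL, hTaC, hTaL, hTeC, hTeL, hTcC, hTcL. Columns: A/Mid, A/Hi, B/Mid, B/Hi, D/Mid, D/Hi.
{gHaC, gHaL} → row (4,0) (9,6) (1,4) (1,4) (1,5) (1,5)
{gHeC, gHeL} → row (4,0) (8,0) (1,4) (1,4) (1,5) (1,5)
{gHcC, gHcL} → row (4,0) (9,9) (1,4) (1,4) (1,5) (1,5)
{gTaC, gTeC, gTcC} → row (7,1) (0,2) (1,4) (1,4) (1,5) (1,5)
{gTaL, gTeL, gTcL} → row (5,7) (0,2) (1,4) (1,4) (1,5) (1,5)
{hHaC, hHaL, hHeC, hHeL, hHcC, hHcL, hTaC, hTaL, hTeC, hTeL, hTcC, hTcL} → row (7,1) (7,1) (7,1) (7,1) (7,1) (7,1)
That's 6 distinct rows out of 24 strategies.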